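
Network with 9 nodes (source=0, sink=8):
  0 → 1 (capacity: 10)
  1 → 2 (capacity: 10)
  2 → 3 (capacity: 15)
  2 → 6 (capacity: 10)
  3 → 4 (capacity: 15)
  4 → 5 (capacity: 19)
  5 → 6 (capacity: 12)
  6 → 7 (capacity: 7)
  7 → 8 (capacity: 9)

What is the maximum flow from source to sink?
Maximum flow = 7

Max flow: 7

Flow assignment:
  0 → 1: 7/10
  1 → 2: 7/10
  2 → 6: 7/10
  6 → 7: 7/7
  7 → 8: 7/9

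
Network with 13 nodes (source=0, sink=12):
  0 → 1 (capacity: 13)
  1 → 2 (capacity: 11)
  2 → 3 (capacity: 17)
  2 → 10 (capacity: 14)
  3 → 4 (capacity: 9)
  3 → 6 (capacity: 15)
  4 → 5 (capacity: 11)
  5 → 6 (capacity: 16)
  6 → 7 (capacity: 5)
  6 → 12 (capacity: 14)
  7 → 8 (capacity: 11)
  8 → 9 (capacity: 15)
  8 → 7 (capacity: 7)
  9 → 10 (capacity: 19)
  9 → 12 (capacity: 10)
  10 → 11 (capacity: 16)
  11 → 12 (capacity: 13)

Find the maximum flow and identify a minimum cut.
Max flow = 11, Min cut edges: (1,2)

Maximum flow: 11
Minimum cut: (1,2)
Partition: S = [0, 1], T = [2, 3, 4, 5, 6, 7, 8, 9, 10, 11, 12]

Max-flow min-cut theorem verified: both equal 11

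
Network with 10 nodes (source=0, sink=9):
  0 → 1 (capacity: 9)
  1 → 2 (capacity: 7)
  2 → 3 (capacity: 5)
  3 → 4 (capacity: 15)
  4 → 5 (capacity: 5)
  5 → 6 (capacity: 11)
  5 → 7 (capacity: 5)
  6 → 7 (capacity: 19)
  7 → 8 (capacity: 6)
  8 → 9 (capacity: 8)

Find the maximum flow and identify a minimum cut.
Max flow = 5, Min cut edges: (4,5)

Maximum flow: 5
Minimum cut: (4,5)
Partition: S = [0, 1, 2, 3, 4], T = [5, 6, 7, 8, 9]

Max-flow min-cut theorem verified: both equal 5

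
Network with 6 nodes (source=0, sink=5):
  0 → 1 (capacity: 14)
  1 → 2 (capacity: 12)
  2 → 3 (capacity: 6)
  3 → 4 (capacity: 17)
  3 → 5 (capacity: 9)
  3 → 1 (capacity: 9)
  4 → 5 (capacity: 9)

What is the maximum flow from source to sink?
Maximum flow = 6

Max flow: 6

Flow assignment:
  0 → 1: 6/14
  1 → 2: 6/12
  2 → 3: 6/6
  3 → 5: 6/9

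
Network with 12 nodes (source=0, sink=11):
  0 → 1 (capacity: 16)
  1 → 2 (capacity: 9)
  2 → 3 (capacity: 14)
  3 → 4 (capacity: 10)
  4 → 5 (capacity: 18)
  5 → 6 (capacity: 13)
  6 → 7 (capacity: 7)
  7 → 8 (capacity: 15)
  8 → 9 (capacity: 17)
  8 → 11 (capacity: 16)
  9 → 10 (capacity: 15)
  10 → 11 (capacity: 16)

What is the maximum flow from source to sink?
Maximum flow = 7

Max flow: 7

Flow assignment:
  0 → 1: 7/16
  1 → 2: 7/9
  2 → 3: 7/14
  3 → 4: 7/10
  4 → 5: 7/18
  5 → 6: 7/13
  6 → 7: 7/7
  7 → 8: 7/15
  8 → 11: 7/16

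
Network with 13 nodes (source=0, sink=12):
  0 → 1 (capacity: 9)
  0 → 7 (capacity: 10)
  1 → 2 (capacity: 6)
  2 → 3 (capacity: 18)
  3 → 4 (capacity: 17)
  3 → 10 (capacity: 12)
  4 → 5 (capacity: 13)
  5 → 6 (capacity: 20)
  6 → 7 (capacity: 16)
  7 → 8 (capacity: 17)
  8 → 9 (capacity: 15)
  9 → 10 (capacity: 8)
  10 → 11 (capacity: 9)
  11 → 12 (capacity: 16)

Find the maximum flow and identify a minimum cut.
Max flow = 9, Min cut edges: (10,11)

Maximum flow: 9
Minimum cut: (10,11)
Partition: S = [0, 1, 2, 3, 4, 5, 6, 7, 8, 9, 10], T = [11, 12]

Max-flow min-cut theorem verified: both equal 9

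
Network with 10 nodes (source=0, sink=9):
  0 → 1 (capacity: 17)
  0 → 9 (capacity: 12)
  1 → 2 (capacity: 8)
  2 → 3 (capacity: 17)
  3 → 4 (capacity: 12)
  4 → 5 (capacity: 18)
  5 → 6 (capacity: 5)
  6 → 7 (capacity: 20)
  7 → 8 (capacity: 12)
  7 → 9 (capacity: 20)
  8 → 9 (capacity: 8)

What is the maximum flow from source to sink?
Maximum flow = 17

Max flow: 17

Flow assignment:
  0 → 1: 5/17
  0 → 9: 12/12
  1 → 2: 5/8
  2 → 3: 5/17
  3 → 4: 5/12
  4 → 5: 5/18
  5 → 6: 5/5
  6 → 7: 5/20
  7 → 9: 5/20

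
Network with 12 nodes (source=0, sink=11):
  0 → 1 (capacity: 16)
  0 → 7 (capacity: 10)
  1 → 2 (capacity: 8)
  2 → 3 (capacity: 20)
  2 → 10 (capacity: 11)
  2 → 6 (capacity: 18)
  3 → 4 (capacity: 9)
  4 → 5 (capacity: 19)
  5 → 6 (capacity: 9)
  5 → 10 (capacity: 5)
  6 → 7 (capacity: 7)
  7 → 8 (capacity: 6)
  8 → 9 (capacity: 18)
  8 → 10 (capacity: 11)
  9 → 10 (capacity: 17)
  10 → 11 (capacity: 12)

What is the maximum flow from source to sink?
Maximum flow = 12

Max flow: 12

Flow assignment:
  0 → 1: 6/16
  0 → 7: 6/10
  1 → 2: 6/8
  2 → 10: 6/11
  7 → 8: 6/6
  8 → 10: 6/11
  10 → 11: 12/12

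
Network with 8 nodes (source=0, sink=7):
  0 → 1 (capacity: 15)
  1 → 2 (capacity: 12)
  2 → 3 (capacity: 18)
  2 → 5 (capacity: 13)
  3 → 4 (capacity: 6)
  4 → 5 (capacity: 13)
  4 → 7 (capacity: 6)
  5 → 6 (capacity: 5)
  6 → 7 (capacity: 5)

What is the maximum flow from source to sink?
Maximum flow = 11

Max flow: 11

Flow assignment:
  0 → 1: 11/15
  1 → 2: 11/12
  2 → 3: 6/18
  2 → 5: 5/13
  3 → 4: 6/6
  4 → 7: 6/6
  5 → 6: 5/5
  6 → 7: 5/5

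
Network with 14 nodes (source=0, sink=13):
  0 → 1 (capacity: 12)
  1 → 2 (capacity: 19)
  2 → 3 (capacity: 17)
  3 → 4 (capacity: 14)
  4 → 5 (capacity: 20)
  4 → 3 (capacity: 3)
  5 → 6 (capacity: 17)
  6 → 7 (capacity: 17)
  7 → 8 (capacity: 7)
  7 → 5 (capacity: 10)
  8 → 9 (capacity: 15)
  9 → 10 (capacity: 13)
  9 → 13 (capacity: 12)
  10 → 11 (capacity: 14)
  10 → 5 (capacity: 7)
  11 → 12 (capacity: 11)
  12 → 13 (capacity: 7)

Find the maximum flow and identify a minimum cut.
Max flow = 7, Min cut edges: (7,8)

Maximum flow: 7
Minimum cut: (7,8)
Partition: S = [0, 1, 2, 3, 4, 5, 6, 7], T = [8, 9, 10, 11, 12, 13]

Max-flow min-cut theorem verified: both equal 7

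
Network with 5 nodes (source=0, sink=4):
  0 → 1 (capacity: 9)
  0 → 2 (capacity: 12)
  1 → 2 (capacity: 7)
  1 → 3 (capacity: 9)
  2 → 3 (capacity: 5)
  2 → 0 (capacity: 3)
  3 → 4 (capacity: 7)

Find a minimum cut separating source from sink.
Min cut value = 7, edges: (3,4)

Min cut value: 7
Partition: S = [0, 1, 2, 3], T = [4]
Cut edges: (3,4)

By max-flow min-cut theorem, max flow = min cut = 7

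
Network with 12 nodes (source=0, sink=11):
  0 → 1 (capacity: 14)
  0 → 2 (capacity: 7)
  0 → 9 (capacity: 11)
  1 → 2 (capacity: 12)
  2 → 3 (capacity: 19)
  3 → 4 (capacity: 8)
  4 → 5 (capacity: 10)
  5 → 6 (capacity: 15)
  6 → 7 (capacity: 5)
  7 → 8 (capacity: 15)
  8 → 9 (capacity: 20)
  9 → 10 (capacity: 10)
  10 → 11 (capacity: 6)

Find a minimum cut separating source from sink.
Min cut value = 6, edges: (10,11)

Min cut value: 6
Partition: S = [0, 1, 2, 3, 4, 5, 6, 7, 8, 9, 10], T = [11]
Cut edges: (10,11)

By max-flow min-cut theorem, max flow = min cut = 6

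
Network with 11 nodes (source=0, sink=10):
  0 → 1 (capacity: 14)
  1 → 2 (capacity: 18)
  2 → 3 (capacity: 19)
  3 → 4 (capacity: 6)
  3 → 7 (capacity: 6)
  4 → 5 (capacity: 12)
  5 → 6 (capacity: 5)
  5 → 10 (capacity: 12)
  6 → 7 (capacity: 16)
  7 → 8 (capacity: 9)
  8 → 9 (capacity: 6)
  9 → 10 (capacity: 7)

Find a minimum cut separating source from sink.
Min cut value = 12, edges: (3,4), (8,9)

Min cut value: 12
Partition: S = [0, 1, 2, 3, 6, 7, 8], T = [4, 5, 9, 10]
Cut edges: (3,4), (8,9)

By max-flow min-cut theorem, max flow = min cut = 12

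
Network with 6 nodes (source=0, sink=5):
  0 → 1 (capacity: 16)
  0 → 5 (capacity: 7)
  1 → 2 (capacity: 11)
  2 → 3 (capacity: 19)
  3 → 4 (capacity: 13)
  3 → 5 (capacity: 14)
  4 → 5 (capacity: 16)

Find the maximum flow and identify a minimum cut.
Max flow = 18, Min cut edges: (0,5), (1,2)

Maximum flow: 18
Minimum cut: (0,5), (1,2)
Partition: S = [0, 1], T = [2, 3, 4, 5]

Max-flow min-cut theorem verified: both equal 18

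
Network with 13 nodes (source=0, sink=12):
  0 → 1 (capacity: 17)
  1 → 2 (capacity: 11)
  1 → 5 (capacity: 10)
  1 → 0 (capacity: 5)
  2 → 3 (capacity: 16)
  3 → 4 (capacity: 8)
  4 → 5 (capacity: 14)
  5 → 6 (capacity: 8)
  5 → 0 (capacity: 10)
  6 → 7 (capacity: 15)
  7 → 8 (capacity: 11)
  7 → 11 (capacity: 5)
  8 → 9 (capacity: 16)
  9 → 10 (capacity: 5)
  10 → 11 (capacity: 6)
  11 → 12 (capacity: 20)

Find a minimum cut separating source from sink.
Min cut value = 8, edges: (5,6)

Min cut value: 8
Partition: S = [0, 1, 2, 3, 4, 5], T = [6, 7, 8, 9, 10, 11, 12]
Cut edges: (5,6)

By max-flow min-cut theorem, max flow = min cut = 8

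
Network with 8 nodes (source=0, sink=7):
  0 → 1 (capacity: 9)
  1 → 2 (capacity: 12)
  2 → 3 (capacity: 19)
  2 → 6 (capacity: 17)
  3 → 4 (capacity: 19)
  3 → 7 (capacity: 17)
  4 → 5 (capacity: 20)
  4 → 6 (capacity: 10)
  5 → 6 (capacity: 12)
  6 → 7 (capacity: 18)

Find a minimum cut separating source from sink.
Min cut value = 9, edges: (0,1)

Min cut value: 9
Partition: S = [0], T = [1, 2, 3, 4, 5, 6, 7]
Cut edges: (0,1)

By max-flow min-cut theorem, max flow = min cut = 9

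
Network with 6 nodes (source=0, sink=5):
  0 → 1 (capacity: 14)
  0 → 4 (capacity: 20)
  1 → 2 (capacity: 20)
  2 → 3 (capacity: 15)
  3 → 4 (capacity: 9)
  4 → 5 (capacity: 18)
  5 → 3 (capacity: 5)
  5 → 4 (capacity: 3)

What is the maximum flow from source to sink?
Maximum flow = 18

Max flow: 18

Flow assignment:
  0 → 1: 9/14
  0 → 4: 9/20
  1 → 2: 9/20
  2 → 3: 9/15
  3 → 4: 9/9
  4 → 5: 18/18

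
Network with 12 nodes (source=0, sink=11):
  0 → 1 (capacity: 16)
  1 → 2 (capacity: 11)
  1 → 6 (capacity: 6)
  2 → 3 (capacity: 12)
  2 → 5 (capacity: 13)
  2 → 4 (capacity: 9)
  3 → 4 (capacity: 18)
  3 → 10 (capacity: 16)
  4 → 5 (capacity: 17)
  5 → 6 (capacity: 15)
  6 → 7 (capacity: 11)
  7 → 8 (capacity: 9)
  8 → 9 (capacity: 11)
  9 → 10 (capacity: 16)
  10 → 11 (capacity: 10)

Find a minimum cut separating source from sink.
Min cut value = 10, edges: (10,11)

Min cut value: 10
Partition: S = [0, 1, 2, 3, 4, 5, 6, 7, 8, 9, 10], T = [11]
Cut edges: (10,11)

By max-flow min-cut theorem, max flow = min cut = 10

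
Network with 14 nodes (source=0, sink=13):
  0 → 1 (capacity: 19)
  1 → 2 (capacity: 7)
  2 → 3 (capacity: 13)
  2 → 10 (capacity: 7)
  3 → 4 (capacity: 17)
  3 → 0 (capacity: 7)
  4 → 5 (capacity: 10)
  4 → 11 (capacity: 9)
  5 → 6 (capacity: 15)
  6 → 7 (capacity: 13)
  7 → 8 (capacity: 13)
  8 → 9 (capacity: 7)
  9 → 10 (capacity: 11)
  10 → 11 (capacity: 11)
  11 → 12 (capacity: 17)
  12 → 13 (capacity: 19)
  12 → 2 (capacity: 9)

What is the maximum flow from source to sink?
Maximum flow = 7

Max flow: 7

Flow assignment:
  0 → 1: 7/19
  1 → 2: 7/7
  2 → 10: 7/7
  10 → 11: 7/11
  11 → 12: 7/17
  12 → 13: 7/19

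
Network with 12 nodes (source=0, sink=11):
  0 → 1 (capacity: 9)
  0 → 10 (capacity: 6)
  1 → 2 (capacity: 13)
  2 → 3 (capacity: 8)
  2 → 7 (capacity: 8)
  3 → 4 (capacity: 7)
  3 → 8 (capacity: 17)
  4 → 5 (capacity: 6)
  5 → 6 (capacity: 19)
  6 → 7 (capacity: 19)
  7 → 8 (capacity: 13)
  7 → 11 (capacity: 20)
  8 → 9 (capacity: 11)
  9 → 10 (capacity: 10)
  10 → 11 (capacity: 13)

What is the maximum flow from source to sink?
Maximum flow = 15

Max flow: 15

Flow assignment:
  0 → 1: 9/9
  0 → 10: 6/6
  1 → 2: 9/13
  2 → 3: 1/8
  2 → 7: 8/8
  3 → 8: 1/17
  7 → 11: 8/20
  8 → 9: 1/11
  9 → 10: 1/10
  10 → 11: 7/13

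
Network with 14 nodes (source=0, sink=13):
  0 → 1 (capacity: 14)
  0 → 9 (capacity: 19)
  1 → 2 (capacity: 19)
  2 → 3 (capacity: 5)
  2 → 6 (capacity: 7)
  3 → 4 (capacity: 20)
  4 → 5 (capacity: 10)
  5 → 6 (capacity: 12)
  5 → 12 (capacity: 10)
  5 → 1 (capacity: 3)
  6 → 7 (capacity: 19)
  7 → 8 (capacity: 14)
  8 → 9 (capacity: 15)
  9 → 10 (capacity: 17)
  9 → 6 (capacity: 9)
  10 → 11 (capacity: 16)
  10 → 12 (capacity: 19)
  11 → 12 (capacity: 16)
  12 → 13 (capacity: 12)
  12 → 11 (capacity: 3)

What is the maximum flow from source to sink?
Maximum flow = 12

Max flow: 12

Flow assignment:
  0 → 9: 12/19
  1 → 2: 3/19
  2 → 3: 3/5
  3 → 4: 3/20
  4 → 5: 3/10
  5 → 1: 3/3
  9 → 10: 12/17
  10 → 12: 12/19
  12 → 13: 12/12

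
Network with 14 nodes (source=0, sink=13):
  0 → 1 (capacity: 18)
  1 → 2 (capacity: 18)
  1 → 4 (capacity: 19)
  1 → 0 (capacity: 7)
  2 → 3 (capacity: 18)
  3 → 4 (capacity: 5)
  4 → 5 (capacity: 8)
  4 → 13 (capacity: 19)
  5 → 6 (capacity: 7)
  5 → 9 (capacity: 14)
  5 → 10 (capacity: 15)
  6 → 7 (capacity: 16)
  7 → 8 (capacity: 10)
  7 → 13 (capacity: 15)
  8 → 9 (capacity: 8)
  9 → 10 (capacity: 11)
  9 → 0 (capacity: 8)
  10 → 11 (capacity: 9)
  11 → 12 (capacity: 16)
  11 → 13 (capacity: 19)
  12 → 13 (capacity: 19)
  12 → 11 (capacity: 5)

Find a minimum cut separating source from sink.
Min cut value = 18, edges: (0,1)

Min cut value: 18
Partition: S = [0], T = [1, 2, 3, 4, 5, 6, 7, 8, 9, 10, 11, 12, 13]
Cut edges: (0,1)

By max-flow min-cut theorem, max flow = min cut = 18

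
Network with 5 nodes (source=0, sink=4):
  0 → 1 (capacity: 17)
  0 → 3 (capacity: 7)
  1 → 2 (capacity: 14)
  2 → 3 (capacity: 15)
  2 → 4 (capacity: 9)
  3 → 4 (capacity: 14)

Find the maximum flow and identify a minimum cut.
Max flow = 21, Min cut edges: (0,3), (1,2)

Maximum flow: 21
Minimum cut: (0,3), (1,2)
Partition: S = [0, 1], T = [2, 3, 4]

Max-flow min-cut theorem verified: both equal 21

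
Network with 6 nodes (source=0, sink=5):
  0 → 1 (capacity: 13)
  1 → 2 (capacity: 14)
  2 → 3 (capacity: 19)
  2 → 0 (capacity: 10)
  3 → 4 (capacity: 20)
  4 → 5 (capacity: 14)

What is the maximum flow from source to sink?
Maximum flow = 13

Max flow: 13

Flow assignment:
  0 → 1: 13/13
  1 → 2: 13/14
  2 → 3: 13/19
  3 → 4: 13/20
  4 → 5: 13/14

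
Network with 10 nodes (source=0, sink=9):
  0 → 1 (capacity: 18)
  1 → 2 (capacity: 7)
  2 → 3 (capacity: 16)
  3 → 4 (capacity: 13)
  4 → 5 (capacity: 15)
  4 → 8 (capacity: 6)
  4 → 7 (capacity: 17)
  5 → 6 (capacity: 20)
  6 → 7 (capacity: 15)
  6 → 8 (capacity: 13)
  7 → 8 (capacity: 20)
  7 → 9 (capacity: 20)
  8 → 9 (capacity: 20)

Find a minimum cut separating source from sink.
Min cut value = 7, edges: (1,2)

Min cut value: 7
Partition: S = [0, 1], T = [2, 3, 4, 5, 6, 7, 8, 9]
Cut edges: (1,2)

By max-flow min-cut theorem, max flow = min cut = 7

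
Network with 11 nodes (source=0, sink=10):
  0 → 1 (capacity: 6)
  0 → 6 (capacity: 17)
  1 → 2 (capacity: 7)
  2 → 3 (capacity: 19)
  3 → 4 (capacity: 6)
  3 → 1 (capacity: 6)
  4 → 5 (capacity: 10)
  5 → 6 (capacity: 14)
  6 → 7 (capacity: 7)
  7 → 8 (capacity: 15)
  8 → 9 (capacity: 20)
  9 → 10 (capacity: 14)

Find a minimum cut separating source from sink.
Min cut value = 7, edges: (6,7)

Min cut value: 7
Partition: S = [0, 1, 2, 3, 4, 5, 6], T = [7, 8, 9, 10]
Cut edges: (6,7)

By max-flow min-cut theorem, max flow = min cut = 7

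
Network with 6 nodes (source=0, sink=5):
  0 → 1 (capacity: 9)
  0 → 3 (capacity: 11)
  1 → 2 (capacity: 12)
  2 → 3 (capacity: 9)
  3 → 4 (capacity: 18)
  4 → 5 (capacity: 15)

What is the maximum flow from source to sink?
Maximum flow = 15

Max flow: 15

Flow assignment:
  0 → 1: 9/9
  0 → 3: 6/11
  1 → 2: 9/12
  2 → 3: 9/9
  3 → 4: 15/18
  4 → 5: 15/15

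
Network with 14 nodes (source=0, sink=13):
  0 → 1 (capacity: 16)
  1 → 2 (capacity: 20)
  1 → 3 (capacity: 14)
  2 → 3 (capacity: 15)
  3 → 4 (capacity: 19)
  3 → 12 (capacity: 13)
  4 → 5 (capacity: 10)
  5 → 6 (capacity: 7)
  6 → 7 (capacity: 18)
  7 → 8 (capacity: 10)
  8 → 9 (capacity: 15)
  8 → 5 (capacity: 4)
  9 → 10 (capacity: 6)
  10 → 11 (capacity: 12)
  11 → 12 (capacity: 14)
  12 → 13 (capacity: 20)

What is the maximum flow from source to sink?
Maximum flow = 16

Max flow: 16

Flow assignment:
  0 → 1: 16/16
  1 → 2: 3/20
  1 → 3: 13/14
  2 → 3: 3/15
  3 → 4: 3/19
  3 → 12: 13/13
  4 → 5: 3/10
  5 → 6: 3/7
  6 → 7: 3/18
  7 → 8: 3/10
  8 → 9: 3/15
  9 → 10: 3/6
  10 → 11: 3/12
  11 → 12: 3/14
  12 → 13: 16/20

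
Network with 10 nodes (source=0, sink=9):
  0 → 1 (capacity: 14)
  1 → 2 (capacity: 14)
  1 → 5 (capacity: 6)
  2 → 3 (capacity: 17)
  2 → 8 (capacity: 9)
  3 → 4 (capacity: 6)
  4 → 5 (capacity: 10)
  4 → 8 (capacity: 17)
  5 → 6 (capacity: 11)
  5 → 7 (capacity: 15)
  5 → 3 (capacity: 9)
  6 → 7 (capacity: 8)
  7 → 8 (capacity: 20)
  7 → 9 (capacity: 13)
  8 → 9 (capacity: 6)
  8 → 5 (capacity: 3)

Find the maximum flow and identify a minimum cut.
Max flow = 14, Min cut edges: (0,1)

Maximum flow: 14
Minimum cut: (0,1)
Partition: S = [0], T = [1, 2, 3, 4, 5, 6, 7, 8, 9]

Max-flow min-cut theorem verified: both equal 14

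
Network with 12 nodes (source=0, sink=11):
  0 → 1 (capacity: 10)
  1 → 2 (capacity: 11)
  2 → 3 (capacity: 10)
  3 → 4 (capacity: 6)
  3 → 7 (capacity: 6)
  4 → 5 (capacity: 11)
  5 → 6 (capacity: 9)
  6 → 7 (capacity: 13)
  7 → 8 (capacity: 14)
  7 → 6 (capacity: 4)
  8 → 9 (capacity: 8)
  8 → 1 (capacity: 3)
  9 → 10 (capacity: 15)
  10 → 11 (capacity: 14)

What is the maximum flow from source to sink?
Maximum flow = 8

Max flow: 8

Flow assignment:
  0 → 1: 8/10
  1 → 2: 10/11
  2 → 3: 10/10
  3 → 4: 4/6
  3 → 7: 6/6
  4 → 5: 4/11
  5 → 6: 4/9
  6 → 7: 4/13
  7 → 8: 10/14
  8 → 9: 8/8
  8 → 1: 2/3
  9 → 10: 8/15
  10 → 11: 8/14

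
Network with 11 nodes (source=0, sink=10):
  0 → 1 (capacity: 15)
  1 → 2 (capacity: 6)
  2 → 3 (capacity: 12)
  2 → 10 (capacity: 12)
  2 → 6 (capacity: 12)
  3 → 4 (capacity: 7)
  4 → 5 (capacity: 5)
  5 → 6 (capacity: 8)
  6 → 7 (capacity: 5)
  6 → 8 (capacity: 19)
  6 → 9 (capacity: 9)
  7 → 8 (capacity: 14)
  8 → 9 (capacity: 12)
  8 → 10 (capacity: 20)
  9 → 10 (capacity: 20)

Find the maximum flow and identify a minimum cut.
Max flow = 6, Min cut edges: (1,2)

Maximum flow: 6
Minimum cut: (1,2)
Partition: S = [0, 1], T = [2, 3, 4, 5, 6, 7, 8, 9, 10]

Max-flow min-cut theorem verified: both equal 6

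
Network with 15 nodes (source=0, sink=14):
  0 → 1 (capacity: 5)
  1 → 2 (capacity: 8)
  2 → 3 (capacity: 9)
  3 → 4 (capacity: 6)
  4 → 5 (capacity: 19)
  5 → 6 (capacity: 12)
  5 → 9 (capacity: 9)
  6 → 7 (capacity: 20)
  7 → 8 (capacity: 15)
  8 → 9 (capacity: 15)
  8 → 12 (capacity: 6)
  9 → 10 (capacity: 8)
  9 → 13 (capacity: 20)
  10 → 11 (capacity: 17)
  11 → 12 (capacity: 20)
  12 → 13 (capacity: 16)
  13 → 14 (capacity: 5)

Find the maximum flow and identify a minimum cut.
Max flow = 5, Min cut edges: (13,14)

Maximum flow: 5
Minimum cut: (13,14)
Partition: S = [0, 1, 2, 3, 4, 5, 6, 7, 8, 9, 10, 11, 12, 13], T = [14]

Max-flow min-cut theorem verified: both equal 5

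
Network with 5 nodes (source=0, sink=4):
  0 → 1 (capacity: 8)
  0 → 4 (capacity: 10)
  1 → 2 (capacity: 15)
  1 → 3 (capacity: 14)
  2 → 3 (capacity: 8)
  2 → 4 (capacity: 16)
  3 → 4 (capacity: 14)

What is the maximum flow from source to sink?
Maximum flow = 18

Max flow: 18

Flow assignment:
  0 → 1: 8/8
  0 → 4: 10/10
  1 → 2: 8/15
  2 → 4: 8/16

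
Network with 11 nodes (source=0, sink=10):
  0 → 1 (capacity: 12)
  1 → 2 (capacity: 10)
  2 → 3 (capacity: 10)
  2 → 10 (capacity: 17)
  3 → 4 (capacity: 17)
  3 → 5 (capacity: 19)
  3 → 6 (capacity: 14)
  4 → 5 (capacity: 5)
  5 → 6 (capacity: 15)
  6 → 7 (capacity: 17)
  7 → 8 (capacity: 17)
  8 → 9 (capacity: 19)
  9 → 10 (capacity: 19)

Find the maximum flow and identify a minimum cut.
Max flow = 10, Min cut edges: (1,2)

Maximum flow: 10
Minimum cut: (1,2)
Partition: S = [0, 1], T = [2, 3, 4, 5, 6, 7, 8, 9, 10]

Max-flow min-cut theorem verified: both equal 10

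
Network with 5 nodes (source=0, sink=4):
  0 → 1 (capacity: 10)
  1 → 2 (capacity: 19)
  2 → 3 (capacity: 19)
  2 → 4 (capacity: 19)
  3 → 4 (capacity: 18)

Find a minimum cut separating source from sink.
Min cut value = 10, edges: (0,1)

Min cut value: 10
Partition: S = [0], T = [1, 2, 3, 4]
Cut edges: (0,1)

By max-flow min-cut theorem, max flow = min cut = 10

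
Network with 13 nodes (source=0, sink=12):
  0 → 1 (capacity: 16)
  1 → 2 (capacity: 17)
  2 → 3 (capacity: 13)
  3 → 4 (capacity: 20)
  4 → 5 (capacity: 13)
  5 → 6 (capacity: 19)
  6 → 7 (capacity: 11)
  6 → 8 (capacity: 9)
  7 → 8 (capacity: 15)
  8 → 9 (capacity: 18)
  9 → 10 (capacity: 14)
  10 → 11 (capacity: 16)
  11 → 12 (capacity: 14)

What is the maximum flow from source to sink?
Maximum flow = 13

Max flow: 13

Flow assignment:
  0 → 1: 13/16
  1 → 2: 13/17
  2 → 3: 13/13
  3 → 4: 13/20
  4 → 5: 13/13
  5 → 6: 13/19
  6 → 7: 4/11
  6 → 8: 9/9
  7 → 8: 4/15
  8 → 9: 13/18
  9 → 10: 13/14
  10 → 11: 13/16
  11 → 12: 13/14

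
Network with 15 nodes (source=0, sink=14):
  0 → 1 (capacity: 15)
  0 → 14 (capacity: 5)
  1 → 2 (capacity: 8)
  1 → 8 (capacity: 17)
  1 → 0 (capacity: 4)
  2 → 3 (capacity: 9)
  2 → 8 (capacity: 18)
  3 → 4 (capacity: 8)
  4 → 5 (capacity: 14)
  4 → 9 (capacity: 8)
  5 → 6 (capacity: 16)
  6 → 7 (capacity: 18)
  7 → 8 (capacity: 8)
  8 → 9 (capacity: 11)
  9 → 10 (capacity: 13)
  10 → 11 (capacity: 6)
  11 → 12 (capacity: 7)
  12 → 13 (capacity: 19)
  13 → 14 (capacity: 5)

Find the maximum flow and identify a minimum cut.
Max flow = 10, Min cut edges: (0,14), (13,14)

Maximum flow: 10
Minimum cut: (0,14), (13,14)
Partition: S = [0, 1, 2, 3, 4, 5, 6, 7, 8, 9, 10, 11, 12, 13], T = [14]

Max-flow min-cut theorem verified: both equal 10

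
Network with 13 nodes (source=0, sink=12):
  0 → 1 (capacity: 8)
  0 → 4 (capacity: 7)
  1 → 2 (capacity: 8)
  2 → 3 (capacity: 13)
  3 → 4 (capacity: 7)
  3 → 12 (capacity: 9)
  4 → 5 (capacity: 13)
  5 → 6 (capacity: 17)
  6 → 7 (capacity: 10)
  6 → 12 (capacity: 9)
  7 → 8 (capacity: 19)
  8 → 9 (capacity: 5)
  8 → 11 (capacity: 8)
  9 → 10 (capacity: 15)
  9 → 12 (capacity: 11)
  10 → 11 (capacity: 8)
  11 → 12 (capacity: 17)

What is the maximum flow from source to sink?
Maximum flow = 15

Max flow: 15

Flow assignment:
  0 → 1: 8/8
  0 → 4: 7/7
  1 → 2: 8/8
  2 → 3: 8/13
  3 → 12: 8/9
  4 → 5: 7/13
  5 → 6: 7/17
  6 → 12: 7/9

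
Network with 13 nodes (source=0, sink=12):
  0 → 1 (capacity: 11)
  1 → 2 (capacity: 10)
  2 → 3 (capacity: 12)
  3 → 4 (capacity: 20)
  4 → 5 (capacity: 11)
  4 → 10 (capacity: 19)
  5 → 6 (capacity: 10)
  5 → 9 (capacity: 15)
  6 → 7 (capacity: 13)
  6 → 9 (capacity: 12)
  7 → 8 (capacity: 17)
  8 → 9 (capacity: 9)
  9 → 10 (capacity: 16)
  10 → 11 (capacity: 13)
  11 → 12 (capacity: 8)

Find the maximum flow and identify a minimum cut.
Max flow = 8, Min cut edges: (11,12)

Maximum flow: 8
Minimum cut: (11,12)
Partition: S = [0, 1, 2, 3, 4, 5, 6, 7, 8, 9, 10, 11], T = [12]

Max-flow min-cut theorem verified: both equal 8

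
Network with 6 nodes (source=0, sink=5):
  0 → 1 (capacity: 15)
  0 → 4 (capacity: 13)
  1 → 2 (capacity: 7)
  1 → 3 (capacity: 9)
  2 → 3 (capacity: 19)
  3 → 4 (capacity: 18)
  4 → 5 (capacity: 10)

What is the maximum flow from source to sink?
Maximum flow = 10

Max flow: 10

Flow assignment:
  0 → 1: 10/15
  1 → 2: 6/7
  1 → 3: 4/9
  2 → 3: 6/19
  3 → 4: 10/18
  4 → 5: 10/10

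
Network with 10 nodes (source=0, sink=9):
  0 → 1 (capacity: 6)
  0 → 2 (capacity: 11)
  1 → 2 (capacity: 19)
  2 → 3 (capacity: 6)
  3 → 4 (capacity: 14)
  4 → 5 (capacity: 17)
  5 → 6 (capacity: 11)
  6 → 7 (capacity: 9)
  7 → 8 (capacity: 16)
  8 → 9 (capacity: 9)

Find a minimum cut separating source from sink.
Min cut value = 6, edges: (2,3)

Min cut value: 6
Partition: S = [0, 1, 2], T = [3, 4, 5, 6, 7, 8, 9]
Cut edges: (2,3)

By max-flow min-cut theorem, max flow = min cut = 6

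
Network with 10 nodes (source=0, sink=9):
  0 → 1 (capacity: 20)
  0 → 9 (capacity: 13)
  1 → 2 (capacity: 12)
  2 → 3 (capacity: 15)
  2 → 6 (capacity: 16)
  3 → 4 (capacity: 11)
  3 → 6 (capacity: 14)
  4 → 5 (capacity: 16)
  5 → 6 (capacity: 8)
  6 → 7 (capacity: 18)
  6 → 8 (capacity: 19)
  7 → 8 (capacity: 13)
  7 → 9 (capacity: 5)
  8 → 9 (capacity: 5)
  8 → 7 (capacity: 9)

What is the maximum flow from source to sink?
Maximum flow = 23

Max flow: 23

Flow assignment:
  0 → 1: 10/20
  0 → 9: 13/13
  1 → 2: 10/12
  2 → 6: 10/16
  6 → 7: 10/18
  7 → 8: 5/13
  7 → 9: 5/5
  8 → 9: 5/5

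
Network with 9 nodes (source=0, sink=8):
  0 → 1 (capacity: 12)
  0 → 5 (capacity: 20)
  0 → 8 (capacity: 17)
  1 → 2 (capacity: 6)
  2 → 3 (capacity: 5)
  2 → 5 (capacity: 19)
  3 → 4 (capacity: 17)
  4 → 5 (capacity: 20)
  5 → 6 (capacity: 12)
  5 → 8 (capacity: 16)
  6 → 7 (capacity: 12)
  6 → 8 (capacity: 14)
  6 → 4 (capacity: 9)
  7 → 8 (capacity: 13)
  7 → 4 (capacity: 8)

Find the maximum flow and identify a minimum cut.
Max flow = 43, Min cut edges: (0,5), (0,8), (1,2)

Maximum flow: 43
Minimum cut: (0,5), (0,8), (1,2)
Partition: S = [0, 1], T = [2, 3, 4, 5, 6, 7, 8]

Max-flow min-cut theorem verified: both equal 43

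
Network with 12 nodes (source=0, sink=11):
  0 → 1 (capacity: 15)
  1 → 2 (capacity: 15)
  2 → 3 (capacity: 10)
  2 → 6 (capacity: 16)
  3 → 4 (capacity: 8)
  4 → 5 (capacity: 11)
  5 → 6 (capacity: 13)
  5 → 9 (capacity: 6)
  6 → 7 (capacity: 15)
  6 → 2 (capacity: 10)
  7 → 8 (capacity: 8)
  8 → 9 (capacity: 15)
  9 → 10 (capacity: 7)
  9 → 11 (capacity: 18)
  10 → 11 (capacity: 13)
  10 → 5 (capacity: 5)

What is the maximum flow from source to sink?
Maximum flow = 14

Max flow: 14

Flow assignment:
  0 → 1: 14/15
  1 → 2: 14/15
  2 → 3: 8/10
  2 → 6: 6/16
  3 → 4: 8/8
  4 → 5: 8/11
  5 → 6: 2/13
  5 → 9: 6/6
  6 → 7: 8/15
  7 → 8: 8/8
  8 → 9: 8/15
  9 → 11: 14/18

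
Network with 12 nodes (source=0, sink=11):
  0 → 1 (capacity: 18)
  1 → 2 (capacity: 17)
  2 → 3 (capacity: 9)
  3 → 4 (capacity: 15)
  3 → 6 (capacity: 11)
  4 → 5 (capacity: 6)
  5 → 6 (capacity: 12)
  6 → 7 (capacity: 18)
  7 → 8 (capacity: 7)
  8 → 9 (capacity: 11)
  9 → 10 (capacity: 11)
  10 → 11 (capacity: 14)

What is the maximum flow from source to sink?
Maximum flow = 7

Max flow: 7

Flow assignment:
  0 → 1: 7/18
  1 → 2: 7/17
  2 → 3: 7/9
  3 → 6: 7/11
  6 → 7: 7/18
  7 → 8: 7/7
  8 → 9: 7/11
  9 → 10: 7/11
  10 → 11: 7/14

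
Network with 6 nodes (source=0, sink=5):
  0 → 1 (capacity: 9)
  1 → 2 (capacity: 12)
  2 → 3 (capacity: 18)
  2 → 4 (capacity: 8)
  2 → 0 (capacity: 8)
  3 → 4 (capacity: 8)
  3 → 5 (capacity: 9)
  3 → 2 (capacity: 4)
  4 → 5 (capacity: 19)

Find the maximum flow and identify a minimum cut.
Max flow = 9, Min cut edges: (0,1)

Maximum flow: 9
Minimum cut: (0,1)
Partition: S = [0], T = [1, 2, 3, 4, 5]

Max-flow min-cut theorem verified: both equal 9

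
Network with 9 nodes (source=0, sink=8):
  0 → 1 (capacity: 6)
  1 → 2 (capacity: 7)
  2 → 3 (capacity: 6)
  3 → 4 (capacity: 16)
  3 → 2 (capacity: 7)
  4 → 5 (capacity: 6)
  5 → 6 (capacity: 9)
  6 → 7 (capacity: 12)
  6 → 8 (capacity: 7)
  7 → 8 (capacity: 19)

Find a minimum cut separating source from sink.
Min cut value = 6, edges: (4,5)

Min cut value: 6
Partition: S = [0, 1, 2, 3, 4], T = [5, 6, 7, 8]
Cut edges: (4,5)

By max-flow min-cut theorem, max flow = min cut = 6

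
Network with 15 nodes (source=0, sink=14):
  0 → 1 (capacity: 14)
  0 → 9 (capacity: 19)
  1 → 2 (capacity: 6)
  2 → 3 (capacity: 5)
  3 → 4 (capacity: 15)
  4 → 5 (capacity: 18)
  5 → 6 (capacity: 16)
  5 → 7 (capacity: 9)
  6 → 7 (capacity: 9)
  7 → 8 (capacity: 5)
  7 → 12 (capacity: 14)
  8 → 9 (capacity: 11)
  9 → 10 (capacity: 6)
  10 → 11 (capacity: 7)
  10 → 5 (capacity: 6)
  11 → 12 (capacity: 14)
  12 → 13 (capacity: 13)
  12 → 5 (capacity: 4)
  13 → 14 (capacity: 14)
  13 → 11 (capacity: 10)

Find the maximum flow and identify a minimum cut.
Max flow = 11, Min cut edges: (2,3), (9,10)

Maximum flow: 11
Minimum cut: (2,3), (9,10)
Partition: S = [0, 1, 2, 8, 9], T = [3, 4, 5, 6, 7, 10, 11, 12, 13, 14]

Max-flow min-cut theorem verified: both equal 11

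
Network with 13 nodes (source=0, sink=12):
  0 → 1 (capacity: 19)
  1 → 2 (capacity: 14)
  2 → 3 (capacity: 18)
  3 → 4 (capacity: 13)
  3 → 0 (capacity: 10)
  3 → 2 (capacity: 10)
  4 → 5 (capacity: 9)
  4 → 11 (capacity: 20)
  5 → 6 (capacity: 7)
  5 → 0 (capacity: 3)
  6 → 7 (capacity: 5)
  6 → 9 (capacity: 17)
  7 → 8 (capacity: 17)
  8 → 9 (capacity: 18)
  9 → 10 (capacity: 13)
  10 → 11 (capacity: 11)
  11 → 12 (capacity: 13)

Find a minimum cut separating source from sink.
Min cut value = 13, edges: (11,12)

Min cut value: 13
Partition: S = [0, 1, 2, 3, 4, 5, 6, 7, 8, 9, 10, 11], T = [12]
Cut edges: (11,12)

By max-flow min-cut theorem, max flow = min cut = 13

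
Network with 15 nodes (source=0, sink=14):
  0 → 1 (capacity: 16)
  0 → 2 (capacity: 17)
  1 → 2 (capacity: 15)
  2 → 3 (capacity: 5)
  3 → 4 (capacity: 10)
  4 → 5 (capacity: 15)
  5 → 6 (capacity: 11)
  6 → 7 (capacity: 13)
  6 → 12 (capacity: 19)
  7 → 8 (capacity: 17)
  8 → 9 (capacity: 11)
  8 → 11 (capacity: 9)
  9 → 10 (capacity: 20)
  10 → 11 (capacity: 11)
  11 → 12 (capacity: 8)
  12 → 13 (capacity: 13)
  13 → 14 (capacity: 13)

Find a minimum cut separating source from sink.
Min cut value = 5, edges: (2,3)

Min cut value: 5
Partition: S = [0, 1, 2], T = [3, 4, 5, 6, 7, 8, 9, 10, 11, 12, 13, 14]
Cut edges: (2,3)

By max-flow min-cut theorem, max flow = min cut = 5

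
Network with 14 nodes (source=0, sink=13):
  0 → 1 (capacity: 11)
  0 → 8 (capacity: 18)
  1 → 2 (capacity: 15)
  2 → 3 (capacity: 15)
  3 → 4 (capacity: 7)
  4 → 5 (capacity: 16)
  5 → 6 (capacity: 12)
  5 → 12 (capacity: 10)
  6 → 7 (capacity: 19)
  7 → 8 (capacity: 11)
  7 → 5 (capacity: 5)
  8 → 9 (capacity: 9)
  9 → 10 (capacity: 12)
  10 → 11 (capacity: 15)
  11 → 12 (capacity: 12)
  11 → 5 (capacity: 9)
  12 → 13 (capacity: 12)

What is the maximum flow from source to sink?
Maximum flow = 12

Max flow: 12

Flow assignment:
  0 → 1: 7/11
  0 → 8: 5/18
  1 → 2: 7/15
  2 → 3: 7/15
  3 → 4: 7/7
  4 → 5: 7/16
  5 → 6: 4/12
  5 → 12: 3/10
  6 → 7: 4/19
  7 → 8: 4/11
  8 → 9: 9/9
  9 → 10: 9/12
  10 → 11: 9/15
  11 → 12: 9/12
  12 → 13: 12/12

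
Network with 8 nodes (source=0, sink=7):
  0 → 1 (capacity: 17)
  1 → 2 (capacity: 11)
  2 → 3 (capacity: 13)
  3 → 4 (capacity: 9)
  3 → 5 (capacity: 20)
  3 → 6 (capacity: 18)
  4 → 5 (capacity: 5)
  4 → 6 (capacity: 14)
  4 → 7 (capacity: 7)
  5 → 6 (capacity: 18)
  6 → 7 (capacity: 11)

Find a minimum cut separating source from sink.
Min cut value = 11, edges: (1,2)

Min cut value: 11
Partition: S = [0, 1], T = [2, 3, 4, 5, 6, 7]
Cut edges: (1,2)

By max-flow min-cut theorem, max flow = min cut = 11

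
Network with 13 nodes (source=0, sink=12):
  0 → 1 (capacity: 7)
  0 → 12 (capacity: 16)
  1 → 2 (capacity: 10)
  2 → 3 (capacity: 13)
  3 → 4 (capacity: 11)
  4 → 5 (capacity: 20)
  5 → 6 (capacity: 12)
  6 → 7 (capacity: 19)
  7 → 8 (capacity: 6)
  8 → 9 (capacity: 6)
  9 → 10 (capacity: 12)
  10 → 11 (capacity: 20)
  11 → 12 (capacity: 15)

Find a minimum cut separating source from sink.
Min cut value = 22, edges: (0,12), (8,9)

Min cut value: 22
Partition: S = [0, 1, 2, 3, 4, 5, 6, 7, 8], T = [9, 10, 11, 12]
Cut edges: (0,12), (8,9)

By max-flow min-cut theorem, max flow = min cut = 22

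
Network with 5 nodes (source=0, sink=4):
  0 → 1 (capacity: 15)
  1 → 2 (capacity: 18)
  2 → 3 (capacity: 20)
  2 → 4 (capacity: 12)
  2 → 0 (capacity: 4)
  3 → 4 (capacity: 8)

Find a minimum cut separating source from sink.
Min cut value = 15, edges: (0,1)

Min cut value: 15
Partition: S = [0], T = [1, 2, 3, 4]
Cut edges: (0,1)

By max-flow min-cut theorem, max flow = min cut = 15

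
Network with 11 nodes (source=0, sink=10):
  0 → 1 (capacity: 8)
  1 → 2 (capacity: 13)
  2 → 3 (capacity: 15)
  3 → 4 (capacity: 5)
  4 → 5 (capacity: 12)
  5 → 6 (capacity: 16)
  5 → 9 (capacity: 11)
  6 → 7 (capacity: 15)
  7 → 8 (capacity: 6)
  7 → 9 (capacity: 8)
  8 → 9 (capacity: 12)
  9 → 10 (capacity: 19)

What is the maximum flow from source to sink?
Maximum flow = 5

Max flow: 5

Flow assignment:
  0 → 1: 5/8
  1 → 2: 5/13
  2 → 3: 5/15
  3 → 4: 5/5
  4 → 5: 5/12
  5 → 9: 5/11
  9 → 10: 5/19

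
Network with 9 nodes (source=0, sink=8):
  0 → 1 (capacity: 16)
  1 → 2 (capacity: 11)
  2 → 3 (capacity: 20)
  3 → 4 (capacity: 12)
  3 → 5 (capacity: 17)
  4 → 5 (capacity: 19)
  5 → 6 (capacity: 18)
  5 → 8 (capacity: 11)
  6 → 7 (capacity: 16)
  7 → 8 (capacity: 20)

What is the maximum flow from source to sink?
Maximum flow = 11

Max flow: 11

Flow assignment:
  0 → 1: 11/16
  1 → 2: 11/11
  2 → 3: 11/20
  3 → 5: 11/17
  5 → 8: 11/11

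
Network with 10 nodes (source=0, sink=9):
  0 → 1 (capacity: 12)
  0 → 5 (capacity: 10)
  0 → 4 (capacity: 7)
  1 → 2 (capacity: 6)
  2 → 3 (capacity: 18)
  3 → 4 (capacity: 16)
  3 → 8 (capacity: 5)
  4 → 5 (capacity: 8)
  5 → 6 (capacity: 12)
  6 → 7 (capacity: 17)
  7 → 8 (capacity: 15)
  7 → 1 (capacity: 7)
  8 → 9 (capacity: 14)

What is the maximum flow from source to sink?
Maximum flow = 14

Max flow: 14

Flow assignment:
  0 → 1: 2/12
  0 → 5: 10/10
  0 → 4: 2/7
  1 → 2: 5/6
  2 → 3: 5/18
  3 → 8: 5/5
  4 → 5: 2/8
  5 → 6: 12/12
  6 → 7: 12/17
  7 → 8: 9/15
  7 → 1: 3/7
  8 → 9: 14/14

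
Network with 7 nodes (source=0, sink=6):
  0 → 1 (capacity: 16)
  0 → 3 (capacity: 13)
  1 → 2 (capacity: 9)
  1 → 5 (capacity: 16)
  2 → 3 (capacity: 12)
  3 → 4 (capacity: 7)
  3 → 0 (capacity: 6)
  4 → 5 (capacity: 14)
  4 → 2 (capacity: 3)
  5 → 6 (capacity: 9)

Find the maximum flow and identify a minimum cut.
Max flow = 9, Min cut edges: (5,6)

Maximum flow: 9
Minimum cut: (5,6)
Partition: S = [0, 1, 2, 3, 4, 5], T = [6]

Max-flow min-cut theorem verified: both equal 9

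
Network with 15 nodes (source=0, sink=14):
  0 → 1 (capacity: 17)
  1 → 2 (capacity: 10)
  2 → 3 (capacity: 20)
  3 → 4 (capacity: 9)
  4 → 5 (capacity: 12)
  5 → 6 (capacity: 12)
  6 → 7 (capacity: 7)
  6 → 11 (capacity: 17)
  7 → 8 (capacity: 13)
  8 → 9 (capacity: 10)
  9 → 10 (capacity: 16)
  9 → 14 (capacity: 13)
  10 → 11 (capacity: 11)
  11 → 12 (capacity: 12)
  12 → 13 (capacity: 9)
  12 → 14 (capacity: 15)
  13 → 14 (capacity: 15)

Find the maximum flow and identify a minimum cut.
Max flow = 9, Min cut edges: (3,4)

Maximum flow: 9
Minimum cut: (3,4)
Partition: S = [0, 1, 2, 3], T = [4, 5, 6, 7, 8, 9, 10, 11, 12, 13, 14]

Max-flow min-cut theorem verified: both equal 9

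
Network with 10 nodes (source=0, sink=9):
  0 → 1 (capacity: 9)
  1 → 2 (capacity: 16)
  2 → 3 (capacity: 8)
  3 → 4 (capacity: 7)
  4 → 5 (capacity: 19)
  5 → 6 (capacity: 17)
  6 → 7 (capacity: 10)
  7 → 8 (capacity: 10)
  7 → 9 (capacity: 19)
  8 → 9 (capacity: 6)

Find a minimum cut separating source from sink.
Min cut value = 7, edges: (3,4)

Min cut value: 7
Partition: S = [0, 1, 2, 3], T = [4, 5, 6, 7, 8, 9]
Cut edges: (3,4)

By max-flow min-cut theorem, max flow = min cut = 7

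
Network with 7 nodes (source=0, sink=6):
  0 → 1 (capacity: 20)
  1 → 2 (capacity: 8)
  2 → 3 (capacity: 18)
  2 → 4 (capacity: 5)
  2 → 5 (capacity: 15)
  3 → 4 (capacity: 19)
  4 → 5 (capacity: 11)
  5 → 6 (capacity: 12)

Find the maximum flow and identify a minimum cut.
Max flow = 8, Min cut edges: (1,2)

Maximum flow: 8
Minimum cut: (1,2)
Partition: S = [0, 1], T = [2, 3, 4, 5, 6]

Max-flow min-cut theorem verified: both equal 8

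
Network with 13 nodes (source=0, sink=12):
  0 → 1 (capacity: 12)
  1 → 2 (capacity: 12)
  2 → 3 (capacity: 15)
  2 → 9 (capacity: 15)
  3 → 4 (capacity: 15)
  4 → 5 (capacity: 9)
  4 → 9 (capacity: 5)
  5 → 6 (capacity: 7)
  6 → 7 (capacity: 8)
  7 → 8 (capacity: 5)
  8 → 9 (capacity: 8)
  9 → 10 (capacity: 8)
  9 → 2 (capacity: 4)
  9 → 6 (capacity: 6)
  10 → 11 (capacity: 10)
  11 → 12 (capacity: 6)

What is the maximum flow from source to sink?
Maximum flow = 6

Max flow: 6

Flow assignment:
  0 → 1: 6/12
  1 → 2: 6/12
  2 → 9: 6/15
  9 → 10: 6/8
  10 → 11: 6/10
  11 → 12: 6/6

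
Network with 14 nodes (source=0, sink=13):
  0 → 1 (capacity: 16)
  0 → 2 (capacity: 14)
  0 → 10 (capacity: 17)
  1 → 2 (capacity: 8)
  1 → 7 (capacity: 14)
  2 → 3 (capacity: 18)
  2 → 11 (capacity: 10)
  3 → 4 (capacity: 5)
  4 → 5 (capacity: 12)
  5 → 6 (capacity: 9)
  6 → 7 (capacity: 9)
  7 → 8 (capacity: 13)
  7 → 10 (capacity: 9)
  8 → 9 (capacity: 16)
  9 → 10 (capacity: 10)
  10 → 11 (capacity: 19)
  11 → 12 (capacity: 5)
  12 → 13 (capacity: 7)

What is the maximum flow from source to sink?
Maximum flow = 5

Max flow: 5

Flow assignment:
  0 → 1: 2/16
  0 → 2: 3/14
  1 → 2: 2/8
  2 → 3: 5/18
  3 → 4: 5/5
  4 → 5: 5/12
  5 → 6: 5/9
  6 → 7: 5/9
  7 → 8: 5/13
  8 → 9: 5/16
  9 → 10: 5/10
  10 → 11: 5/19
  11 → 12: 5/5
  12 → 13: 5/7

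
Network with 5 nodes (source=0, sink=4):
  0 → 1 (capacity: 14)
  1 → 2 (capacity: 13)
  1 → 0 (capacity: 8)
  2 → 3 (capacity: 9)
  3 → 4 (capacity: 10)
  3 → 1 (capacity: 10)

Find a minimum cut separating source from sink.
Min cut value = 9, edges: (2,3)

Min cut value: 9
Partition: S = [0, 1, 2], T = [3, 4]
Cut edges: (2,3)

By max-flow min-cut theorem, max flow = min cut = 9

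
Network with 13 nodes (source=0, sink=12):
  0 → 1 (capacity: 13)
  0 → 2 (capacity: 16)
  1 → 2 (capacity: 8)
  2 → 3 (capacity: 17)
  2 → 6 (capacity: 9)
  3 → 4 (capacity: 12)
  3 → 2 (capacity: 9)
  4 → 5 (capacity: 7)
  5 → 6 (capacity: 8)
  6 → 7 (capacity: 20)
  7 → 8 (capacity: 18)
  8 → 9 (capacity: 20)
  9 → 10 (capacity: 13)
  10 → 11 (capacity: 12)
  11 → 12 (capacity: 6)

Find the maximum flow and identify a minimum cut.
Max flow = 6, Min cut edges: (11,12)

Maximum flow: 6
Minimum cut: (11,12)
Partition: S = [0, 1, 2, 3, 4, 5, 6, 7, 8, 9, 10, 11], T = [12]

Max-flow min-cut theorem verified: both equal 6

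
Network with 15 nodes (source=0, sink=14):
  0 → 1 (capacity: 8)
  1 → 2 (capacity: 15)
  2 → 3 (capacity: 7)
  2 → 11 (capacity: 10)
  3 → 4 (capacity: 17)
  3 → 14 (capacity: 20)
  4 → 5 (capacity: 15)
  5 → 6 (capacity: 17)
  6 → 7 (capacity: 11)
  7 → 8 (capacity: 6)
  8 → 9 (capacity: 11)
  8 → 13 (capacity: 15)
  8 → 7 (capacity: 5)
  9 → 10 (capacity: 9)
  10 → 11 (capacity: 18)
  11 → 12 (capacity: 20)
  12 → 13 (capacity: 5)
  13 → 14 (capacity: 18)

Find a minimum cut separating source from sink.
Min cut value = 8, edges: (0,1)

Min cut value: 8
Partition: S = [0], T = [1, 2, 3, 4, 5, 6, 7, 8, 9, 10, 11, 12, 13, 14]
Cut edges: (0,1)

By max-flow min-cut theorem, max flow = min cut = 8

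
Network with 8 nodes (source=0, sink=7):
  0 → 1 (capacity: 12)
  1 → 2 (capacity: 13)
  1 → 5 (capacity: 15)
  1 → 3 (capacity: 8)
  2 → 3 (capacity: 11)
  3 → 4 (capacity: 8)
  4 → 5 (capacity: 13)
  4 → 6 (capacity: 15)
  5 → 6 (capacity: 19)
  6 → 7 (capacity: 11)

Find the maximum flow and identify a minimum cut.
Max flow = 11, Min cut edges: (6,7)

Maximum flow: 11
Minimum cut: (6,7)
Partition: S = [0, 1, 2, 3, 4, 5, 6], T = [7]

Max-flow min-cut theorem verified: both equal 11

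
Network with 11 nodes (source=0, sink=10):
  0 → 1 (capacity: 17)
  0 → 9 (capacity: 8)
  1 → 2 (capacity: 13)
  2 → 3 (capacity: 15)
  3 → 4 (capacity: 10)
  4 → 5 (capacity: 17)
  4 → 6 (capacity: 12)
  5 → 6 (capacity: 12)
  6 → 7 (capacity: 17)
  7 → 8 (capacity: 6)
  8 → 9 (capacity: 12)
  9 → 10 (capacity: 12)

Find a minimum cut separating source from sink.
Min cut value = 12, edges: (9,10)

Min cut value: 12
Partition: S = [0, 1, 2, 3, 4, 5, 6, 7, 8, 9], T = [10]
Cut edges: (9,10)

By max-flow min-cut theorem, max flow = min cut = 12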